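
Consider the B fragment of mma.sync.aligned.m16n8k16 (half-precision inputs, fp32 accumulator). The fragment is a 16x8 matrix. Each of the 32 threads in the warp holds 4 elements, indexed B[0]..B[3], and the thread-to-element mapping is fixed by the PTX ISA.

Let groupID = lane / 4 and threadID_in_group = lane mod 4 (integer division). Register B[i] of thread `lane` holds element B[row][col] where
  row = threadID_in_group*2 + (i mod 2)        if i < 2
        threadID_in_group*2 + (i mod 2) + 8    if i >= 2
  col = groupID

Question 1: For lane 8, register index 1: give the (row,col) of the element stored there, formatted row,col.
lane 8→8/4=2, 8 mod 4=0
i=1  r:2·0+1+0→1  c:2

1,2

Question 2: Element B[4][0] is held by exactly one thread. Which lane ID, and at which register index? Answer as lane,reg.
2,0

c=0→G=0  r=4→rhi=0,T=2,p=0
L=0*4+2=2  i=0*2+0=0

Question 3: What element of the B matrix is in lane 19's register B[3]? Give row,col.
15,4

lane 19: gid=4 (19/4), tid=3 (19%4)
i=3: r=3*2+1+8=15, c=gid=4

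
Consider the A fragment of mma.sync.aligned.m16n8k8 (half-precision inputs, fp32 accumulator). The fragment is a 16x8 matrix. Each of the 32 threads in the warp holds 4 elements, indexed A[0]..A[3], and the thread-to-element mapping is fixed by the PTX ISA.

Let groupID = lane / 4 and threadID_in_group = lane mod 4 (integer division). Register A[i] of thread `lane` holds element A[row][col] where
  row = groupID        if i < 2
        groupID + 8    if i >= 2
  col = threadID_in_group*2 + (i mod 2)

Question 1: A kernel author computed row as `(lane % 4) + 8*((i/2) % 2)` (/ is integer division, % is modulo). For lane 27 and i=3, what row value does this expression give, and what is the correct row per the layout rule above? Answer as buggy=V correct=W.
buggy=11 correct=14

`(lane % 4) + 8*((i/2) % 2)`[27,3]->11
lane 27: gid=6 (27/4), tid=3 (27%4)
i=3: r=6+8=14, c=3*2+1=7
row: 11 vs 14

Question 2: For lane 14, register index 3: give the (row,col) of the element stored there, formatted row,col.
11,5

lane 14: gid=3 (14/4), tid=2 (14%4)
i=3: r=3+8=11, c=2*2+1=5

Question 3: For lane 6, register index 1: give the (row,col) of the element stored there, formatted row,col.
1,5

lane 6->6/4=1, 6 mod 4=2
i=1  r:1+0->1  c:2·2+1->5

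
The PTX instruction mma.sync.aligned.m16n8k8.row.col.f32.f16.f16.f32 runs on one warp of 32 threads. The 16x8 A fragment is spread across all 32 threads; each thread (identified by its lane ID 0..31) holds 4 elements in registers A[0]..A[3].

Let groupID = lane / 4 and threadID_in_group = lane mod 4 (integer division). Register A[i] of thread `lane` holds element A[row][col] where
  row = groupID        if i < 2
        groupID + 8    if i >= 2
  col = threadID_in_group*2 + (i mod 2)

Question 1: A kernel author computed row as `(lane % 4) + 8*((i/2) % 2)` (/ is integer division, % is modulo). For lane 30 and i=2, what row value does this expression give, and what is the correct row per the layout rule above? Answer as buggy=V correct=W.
buggy=10 correct=15

`(lane % 4) + 8*((i/2) % 2)`[30,2]->10
lane 30->30/4=7, 30 mod 4=2
i=2  r:7+8->15  c:2·2+0->4
row: 10 vs 15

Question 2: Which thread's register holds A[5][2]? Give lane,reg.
21,0

r=5->g=5,rb=0  c=2->t=1,b0=0
L=5*4+1=21  i=0*2+0=0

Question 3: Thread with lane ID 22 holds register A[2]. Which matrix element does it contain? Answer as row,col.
13,4

lane 22: G=5 (22/4), T=2 (22%4)
i=2: r=5+8=13, c=2*2+0=4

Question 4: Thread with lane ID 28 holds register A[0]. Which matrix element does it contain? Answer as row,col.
7,0

L=28->g=28>>2=7, t=28&3=0
[0]->row 7+0=7  col 0·2+0=0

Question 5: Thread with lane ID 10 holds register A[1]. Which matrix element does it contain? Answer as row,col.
2,5

lane 10: gr=2 (10/4), th=2 (10%4)
i=1: r=2+0=2, c=2*2+1=5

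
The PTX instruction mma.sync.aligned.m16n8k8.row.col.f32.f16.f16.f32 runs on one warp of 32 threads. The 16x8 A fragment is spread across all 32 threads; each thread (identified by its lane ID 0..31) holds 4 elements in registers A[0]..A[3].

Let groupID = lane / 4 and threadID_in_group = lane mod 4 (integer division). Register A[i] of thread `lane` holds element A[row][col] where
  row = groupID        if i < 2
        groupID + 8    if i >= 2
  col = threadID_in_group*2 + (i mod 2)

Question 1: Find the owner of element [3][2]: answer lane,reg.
r=3→G=3,rhi=0  c=2→T=1,p=0
L=3*4+1=13  i=0*2+0=0

13,0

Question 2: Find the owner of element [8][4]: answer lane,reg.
r=8→G=0,rhi=1  c=4→T=2,p=0
L=0*4+2=2  i=1*2+0=2

2,2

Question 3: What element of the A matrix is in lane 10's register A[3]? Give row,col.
lane 10: g=2 (10/4), t=2 (10%4)
i=3: r=2+8=10, c=2*2+1=5

10,5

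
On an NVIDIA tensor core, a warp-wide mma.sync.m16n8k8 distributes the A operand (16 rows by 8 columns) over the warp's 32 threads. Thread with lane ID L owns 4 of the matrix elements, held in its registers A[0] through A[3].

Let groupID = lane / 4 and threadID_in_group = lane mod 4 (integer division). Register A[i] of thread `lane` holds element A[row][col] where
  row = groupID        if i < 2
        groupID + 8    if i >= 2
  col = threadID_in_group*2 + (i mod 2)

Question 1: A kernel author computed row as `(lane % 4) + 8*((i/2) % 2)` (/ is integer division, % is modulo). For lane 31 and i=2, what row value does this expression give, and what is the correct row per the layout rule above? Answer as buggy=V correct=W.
`(lane % 4) + 8*((i/2) % 2)`[31,2]=>11
31: grp=7,tig=3
[2] (7+8,3*2+0) = (15,6)
row: 11 vs 15

buggy=11 correct=15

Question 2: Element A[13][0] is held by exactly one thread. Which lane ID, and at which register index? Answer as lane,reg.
20,2

r: 13->gid=5,r8=1  c: 0->tid=0,i&1=0
L=5*4+0=20  i=1*2+0=2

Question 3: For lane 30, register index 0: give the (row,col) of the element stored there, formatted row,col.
lane 30->30/4=7, 30 mod 4=2
i=0  r:7+0->7  c:2·2+0->4

7,4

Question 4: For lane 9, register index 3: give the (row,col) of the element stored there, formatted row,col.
L=9=>grp=9>>2=2, tig=9&3=1
[3]=>row 2+8=10  col 1·2+1=3

10,3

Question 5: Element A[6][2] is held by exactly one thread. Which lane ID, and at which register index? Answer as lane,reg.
25,0

r=6→G=6,rhi=0  c=2→T=1,p=0
L=6*4+1=25  i=0*2+0=0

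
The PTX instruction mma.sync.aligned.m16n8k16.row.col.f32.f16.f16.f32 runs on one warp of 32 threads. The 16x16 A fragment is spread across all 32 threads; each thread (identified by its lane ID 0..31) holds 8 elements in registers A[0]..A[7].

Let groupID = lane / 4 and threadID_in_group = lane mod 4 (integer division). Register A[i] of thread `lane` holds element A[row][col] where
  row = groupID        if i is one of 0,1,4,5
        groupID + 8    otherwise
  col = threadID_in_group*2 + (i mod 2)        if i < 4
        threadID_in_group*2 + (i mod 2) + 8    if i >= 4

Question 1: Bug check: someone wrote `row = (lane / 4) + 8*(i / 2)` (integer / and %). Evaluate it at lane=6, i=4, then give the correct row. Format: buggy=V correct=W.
`(lane / 4) + 8*(i / 2)`[6,4]->17
L=6->g=6>>2=1, t=6&3=2
[4]->row 1+0=1  col 2·2+0+8=12
row: 17 vs 1

buggy=17 correct=1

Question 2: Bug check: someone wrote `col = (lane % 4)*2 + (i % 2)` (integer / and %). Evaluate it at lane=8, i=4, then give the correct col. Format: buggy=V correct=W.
buggy=0 correct=8

`(lane % 4)*2 + (i % 2)`[8,4]=>0
lane 8: grp=2 (8/4), tig=0 (8%4)
i=4: r=2+0=2, c=0*2+0+8=8
col: 0 vs 8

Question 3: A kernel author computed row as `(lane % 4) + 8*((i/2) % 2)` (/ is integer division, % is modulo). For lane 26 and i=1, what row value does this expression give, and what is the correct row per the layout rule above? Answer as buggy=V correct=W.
`(lane % 4) + 8*((i/2) % 2)`[26,1]⇒2
lane 26⇒26/4=6, 26 mod 4=2
i=1  r:6+0⇒6  c:2·2+1+0⇒5
row: 2 vs 6

buggy=2 correct=6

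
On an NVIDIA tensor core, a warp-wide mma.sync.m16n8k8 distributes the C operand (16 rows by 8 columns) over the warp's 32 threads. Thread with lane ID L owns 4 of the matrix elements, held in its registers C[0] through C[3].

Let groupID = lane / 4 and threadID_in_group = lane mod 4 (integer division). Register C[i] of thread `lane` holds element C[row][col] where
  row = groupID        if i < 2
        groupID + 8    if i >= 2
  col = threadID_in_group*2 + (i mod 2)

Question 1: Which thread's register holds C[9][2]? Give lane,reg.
5,2

r=9→G=1,rhi=1  c=2→T=1,p=0
L=1*4+1=5  i=1*2+0=2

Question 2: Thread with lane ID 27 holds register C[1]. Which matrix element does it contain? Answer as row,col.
27: grp=6,tig=3
[1] (6+0,3*2+1) = (6,7)

6,7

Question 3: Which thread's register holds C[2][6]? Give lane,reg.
r=2→G=2,rhi=0  c=6→T=3,p=0
L=2*4+3=11  i=0*2+0=0

11,0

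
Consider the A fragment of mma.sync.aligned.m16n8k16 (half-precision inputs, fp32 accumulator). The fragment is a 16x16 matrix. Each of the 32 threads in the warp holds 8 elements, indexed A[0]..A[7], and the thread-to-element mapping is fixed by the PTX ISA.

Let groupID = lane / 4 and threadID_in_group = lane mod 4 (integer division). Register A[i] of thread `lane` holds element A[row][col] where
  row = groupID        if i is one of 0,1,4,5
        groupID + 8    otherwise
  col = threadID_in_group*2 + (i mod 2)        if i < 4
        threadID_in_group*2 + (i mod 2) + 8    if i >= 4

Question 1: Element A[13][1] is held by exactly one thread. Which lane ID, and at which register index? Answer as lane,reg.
20,3

r=13⇒gr=5,Rb=1  c=1⇒Cb=0,th=0,odd=1
L=5*4+0=20  i=0*4+1*2+1=3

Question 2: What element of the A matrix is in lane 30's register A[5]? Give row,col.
lane 30: gr=7 (30/4), th=2 (30%4)
i=5: r=7+0=7, c=2*2+1+8=13

7,13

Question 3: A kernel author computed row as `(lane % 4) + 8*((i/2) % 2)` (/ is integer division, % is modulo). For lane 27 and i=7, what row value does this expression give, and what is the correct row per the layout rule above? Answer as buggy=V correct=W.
buggy=11 correct=14

`(lane % 4) + 8*((i/2) % 2)`[27,7]→11
lane 27: G=6 (27/4), T=3 (27%4)
i=7: r=6+8=14, c=3*2+1+8=15
row: 11 vs 14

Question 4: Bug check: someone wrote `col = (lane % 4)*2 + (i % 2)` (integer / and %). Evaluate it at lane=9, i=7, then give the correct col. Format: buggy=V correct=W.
buggy=3 correct=11

`(lane % 4)*2 + (i % 2)`[9,7]->3
lane 9->9/4=2, 9 mod 4=1
i=7  r:2+8->10  c:2·1+1+8->11
col: 3 vs 11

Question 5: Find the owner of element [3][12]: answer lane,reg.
r=3->g=3,rb=0  c=12->cb=1,t=2,b0=0
L=3*4+2=14  i=1*4+0*2+0=4

14,4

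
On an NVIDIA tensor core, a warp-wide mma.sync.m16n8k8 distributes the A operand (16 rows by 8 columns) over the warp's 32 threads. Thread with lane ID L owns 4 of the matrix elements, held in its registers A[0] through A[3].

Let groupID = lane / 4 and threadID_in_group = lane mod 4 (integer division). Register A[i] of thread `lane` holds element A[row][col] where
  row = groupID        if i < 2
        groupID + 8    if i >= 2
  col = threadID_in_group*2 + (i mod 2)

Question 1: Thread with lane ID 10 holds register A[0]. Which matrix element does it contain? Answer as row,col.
2,4

10: G=2,T=2
[0] (2+0,2*2+0) = (2,4)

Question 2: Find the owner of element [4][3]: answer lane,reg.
r=4→G=4,rhi=0  c=3→T=1,p=1
L=4*4+1=17  i=0*2+1=1

17,1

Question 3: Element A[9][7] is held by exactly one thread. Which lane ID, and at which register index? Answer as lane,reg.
r=9->g=1,rb=1  c=7->t=3,b0=1
L=1*4+3=7  i=1*2+1=3

7,3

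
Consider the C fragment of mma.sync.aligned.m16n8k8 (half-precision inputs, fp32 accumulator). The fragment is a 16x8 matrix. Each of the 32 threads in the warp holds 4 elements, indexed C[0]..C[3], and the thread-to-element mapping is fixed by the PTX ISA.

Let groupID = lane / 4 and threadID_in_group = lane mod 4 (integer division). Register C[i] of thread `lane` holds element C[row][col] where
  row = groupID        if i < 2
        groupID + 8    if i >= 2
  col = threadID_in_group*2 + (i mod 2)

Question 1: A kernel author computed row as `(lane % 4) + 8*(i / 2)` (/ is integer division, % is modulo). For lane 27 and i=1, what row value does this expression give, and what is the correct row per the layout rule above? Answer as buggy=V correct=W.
buggy=3 correct=6

`(lane % 4) + 8*(i / 2)`[27,1]->3
lane 27: g=6 (27/4), t=3 (27%4)
i=1: r=6+0=6, c=3*2+1=7
row: 3 vs 6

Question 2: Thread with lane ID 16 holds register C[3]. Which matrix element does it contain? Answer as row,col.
lane 16: gr=4 (16/4), th=0 (16%4)
i=3: r=4+8=12, c=0*2+1=1

12,1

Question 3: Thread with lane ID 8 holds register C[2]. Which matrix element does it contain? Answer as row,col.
lane 8: gid=2 (8/4), tid=0 (8%4)
i=2: r=2+8=10, c=0*2+0=0

10,0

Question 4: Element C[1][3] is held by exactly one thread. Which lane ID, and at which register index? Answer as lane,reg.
5,1

r=1->g=1,rb=0  c=3->t=1,b0=1
L=1*4+1=5  i=0*2+1=1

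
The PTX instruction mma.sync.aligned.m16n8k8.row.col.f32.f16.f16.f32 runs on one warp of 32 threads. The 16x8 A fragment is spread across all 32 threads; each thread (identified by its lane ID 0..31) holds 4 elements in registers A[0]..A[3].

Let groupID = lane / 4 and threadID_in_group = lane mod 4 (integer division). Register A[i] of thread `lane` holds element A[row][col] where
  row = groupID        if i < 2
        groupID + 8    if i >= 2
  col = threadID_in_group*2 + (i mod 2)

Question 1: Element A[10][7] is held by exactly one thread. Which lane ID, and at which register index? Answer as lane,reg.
11,3

r:10=>grp=2,rB=1  c:7=>tig=3,lo=1
L=2*4+3=11  i=1*2+1=3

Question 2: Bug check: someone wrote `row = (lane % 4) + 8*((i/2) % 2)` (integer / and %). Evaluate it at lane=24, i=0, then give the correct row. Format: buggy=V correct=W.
`(lane % 4) + 8*((i/2) % 2)`[24,0]=>0
lane 24: grp=6 (24/4), tig=0 (24%4)
i=0: r=6+0=6, c=0*2+0=0
row: 0 vs 6

buggy=0 correct=6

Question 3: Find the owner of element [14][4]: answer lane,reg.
26,2

r=14⇒gr=6,Rb=1  c=4⇒th=2,odd=0
L=6*4+2=26  i=1*2+0=2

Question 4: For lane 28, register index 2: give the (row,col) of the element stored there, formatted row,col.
L=28=>grp=28>>2=7, tig=28&3=0
[2]=>row 7+8=15  col 0·2+0=0

15,0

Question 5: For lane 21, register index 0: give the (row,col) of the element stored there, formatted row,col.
5,2

lane 21->21/4=5, 21 mod 4=1
i=0  r:5+0->5  c:2·1+0->2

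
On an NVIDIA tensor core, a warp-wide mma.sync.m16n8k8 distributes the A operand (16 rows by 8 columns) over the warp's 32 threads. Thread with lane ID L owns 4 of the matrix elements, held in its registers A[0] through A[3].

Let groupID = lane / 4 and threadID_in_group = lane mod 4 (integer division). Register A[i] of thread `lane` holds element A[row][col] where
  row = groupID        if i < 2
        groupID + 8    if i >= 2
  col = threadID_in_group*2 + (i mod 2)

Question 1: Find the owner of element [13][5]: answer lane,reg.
22,3

r=13->g=5,rb=1  c=5->t=2,b0=1
L=5*4+2=22  i=1*2+1=3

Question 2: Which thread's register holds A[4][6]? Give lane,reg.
19,0

r:4=>grp=4,rB=0  c:6=>tig=3,lo=0
L=4*4+3=19  i=0*2+0=0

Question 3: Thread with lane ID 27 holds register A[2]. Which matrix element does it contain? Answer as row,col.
lane 27=>27/4=6, 27 mod 4=3
i=2  r:6+8=>14  c:2·3+0=>6

14,6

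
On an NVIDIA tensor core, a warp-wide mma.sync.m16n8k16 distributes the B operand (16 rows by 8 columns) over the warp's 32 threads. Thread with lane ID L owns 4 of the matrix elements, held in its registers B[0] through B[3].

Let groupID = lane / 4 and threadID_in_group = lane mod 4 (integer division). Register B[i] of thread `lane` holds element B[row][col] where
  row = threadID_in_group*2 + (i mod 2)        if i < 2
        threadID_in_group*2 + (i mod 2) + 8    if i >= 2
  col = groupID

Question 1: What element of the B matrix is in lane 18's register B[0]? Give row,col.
4,4

lane 18->18/4=4, 18 mod 4=2
i=0  r:2·2+0+0->4  c:4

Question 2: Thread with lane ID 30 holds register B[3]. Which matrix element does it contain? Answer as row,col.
30: gr=7,th=2
[3] (2*2+1+8,7) = (13,7)

13,7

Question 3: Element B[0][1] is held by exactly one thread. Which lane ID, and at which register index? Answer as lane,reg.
4,0

c=1->g=1  r=0->rb=0,t=0,b0=0
L=1*4+0=4  i=0*2+0=0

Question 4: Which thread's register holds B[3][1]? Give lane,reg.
c: 1->gid=1  r: 3->r8=0,tid=1,i&1=1
L=1*4+1=5  i=0*2+1=1

5,1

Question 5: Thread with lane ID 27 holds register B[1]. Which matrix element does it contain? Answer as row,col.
lane 27: grp=6 (27/4), tig=3 (27%4)
i=1: r=3*2+1+0=7, c=grp=6

7,6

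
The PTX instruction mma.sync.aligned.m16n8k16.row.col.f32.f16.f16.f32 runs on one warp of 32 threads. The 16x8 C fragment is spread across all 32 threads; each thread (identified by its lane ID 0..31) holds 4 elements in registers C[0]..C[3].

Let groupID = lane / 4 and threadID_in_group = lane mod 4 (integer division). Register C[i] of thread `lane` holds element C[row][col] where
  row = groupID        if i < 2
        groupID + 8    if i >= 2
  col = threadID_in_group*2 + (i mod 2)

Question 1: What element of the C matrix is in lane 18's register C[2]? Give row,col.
12,4

lane 18: gid=4 (18/4), tid=2 (18%4)
i=2: r=4+8=12, c=2*2+0=4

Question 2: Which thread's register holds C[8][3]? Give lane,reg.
1,3

r:8=>grp=0,rB=1  c:3=>tig=1,lo=1
L=0*4+1=1  i=1*2+1=3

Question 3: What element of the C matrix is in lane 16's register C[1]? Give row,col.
16: gr=4,th=0
[1] (4+0,0*2+1) = (4,1)

4,1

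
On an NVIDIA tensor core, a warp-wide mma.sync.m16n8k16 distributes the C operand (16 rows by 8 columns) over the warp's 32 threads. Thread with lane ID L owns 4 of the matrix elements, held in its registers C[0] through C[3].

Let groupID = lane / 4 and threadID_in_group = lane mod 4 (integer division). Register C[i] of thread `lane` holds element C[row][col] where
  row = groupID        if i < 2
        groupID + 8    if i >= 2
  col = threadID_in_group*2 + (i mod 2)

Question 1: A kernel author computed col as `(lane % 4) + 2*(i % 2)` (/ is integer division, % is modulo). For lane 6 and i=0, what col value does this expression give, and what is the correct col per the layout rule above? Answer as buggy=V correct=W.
`(lane % 4) + 2*(i % 2)`[6,0]->2
6: g=1,t=2
[0] (1+0,2*2+0) = (1,4)
col: 2 vs 4

buggy=2 correct=4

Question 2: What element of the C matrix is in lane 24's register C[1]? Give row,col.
24: gid=6,tid=0
[1] (6+0,0*2+1) = (6,1)

6,1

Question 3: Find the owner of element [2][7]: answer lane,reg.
11,1

r=2->g=2,rb=0  c=7->t=3,b0=1
L=2*4+3=11  i=0*2+1=1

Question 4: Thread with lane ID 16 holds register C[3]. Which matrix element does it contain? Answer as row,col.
12,1

lane 16: g=4 (16/4), t=0 (16%4)
i=3: r=4+8=12, c=0*2+1=1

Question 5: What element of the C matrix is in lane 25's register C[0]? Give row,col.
lane 25: g=6 (25/4), t=1 (25%4)
i=0: r=6+0=6, c=1*2+0=2

6,2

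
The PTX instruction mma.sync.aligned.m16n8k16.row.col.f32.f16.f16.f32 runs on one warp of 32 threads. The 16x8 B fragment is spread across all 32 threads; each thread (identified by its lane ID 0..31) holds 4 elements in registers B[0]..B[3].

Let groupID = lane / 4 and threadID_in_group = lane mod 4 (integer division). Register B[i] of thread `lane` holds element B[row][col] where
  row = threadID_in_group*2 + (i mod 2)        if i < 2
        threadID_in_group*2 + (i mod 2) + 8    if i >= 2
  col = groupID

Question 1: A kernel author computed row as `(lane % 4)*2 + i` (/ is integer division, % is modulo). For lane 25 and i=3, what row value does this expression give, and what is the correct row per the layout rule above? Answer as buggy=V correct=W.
buggy=5 correct=11

`(lane % 4)*2 + i`[25,3]->5
lane 25->25/4=6, 25 mod 4=1
i=3  r:2·1+1+8->11  c:6
row: 5 vs 11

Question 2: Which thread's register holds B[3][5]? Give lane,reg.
c: 5->gid=5  r: 3->r8=0,tid=1,i&1=1
L=5*4+1=21  i=0*2+1=1

21,1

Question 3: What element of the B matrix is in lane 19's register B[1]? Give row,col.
19: grp=4,tig=3
[1] (3*2+1+0,4) = (7,4)

7,4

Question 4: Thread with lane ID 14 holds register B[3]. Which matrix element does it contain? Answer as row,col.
14: g=3,t=2
[3] (2*2+1+8,3) = (13,3)

13,3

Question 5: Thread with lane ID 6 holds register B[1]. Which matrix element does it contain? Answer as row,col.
5,1

6: gid=1,tid=2
[1] (2*2+1+0,1) = (5,1)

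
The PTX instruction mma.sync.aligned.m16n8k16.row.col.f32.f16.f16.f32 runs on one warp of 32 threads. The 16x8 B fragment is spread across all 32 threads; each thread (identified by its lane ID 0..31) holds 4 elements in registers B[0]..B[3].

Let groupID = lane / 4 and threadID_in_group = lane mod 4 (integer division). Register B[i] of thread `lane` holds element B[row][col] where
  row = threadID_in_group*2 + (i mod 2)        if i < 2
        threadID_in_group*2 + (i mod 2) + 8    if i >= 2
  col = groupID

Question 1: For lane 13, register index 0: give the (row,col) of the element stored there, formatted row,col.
lane 13->13/4=3, 13 mod 4=1
i=0  r:2·1+0+0->2  c:3

2,3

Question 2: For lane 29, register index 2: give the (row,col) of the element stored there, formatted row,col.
10,7

lane 29->29/4=7, 29 mod 4=1
i=2  r:2·1+0+8->10  c:7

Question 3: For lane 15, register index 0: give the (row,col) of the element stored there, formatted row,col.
15: grp=3,tig=3
[0] (3*2+0+0,3) = (6,3)

6,3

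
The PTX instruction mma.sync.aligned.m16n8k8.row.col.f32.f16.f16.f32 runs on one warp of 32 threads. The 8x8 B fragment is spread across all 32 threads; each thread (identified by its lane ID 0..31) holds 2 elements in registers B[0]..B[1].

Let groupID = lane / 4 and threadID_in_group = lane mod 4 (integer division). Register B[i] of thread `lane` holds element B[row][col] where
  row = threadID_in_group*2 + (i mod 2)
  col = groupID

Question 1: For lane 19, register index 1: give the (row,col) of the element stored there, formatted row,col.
7,4

lane 19=>19/4=4, 19 mod 4=3
i=1  r:2·3+1=>7  c:4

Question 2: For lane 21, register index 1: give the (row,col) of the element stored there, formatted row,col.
21: gr=5,th=1
[1] (1*2+1,5) = (3,5)

3,5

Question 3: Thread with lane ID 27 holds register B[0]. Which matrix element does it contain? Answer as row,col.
27: G=6,T=3
[0] (3*2+0,6) = (6,6)

6,6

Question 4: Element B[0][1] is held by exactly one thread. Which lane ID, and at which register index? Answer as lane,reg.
4,0

c: 1->gid=1  r: 0->tid=0,i&1=0
L=1*4+0=4  i=0=0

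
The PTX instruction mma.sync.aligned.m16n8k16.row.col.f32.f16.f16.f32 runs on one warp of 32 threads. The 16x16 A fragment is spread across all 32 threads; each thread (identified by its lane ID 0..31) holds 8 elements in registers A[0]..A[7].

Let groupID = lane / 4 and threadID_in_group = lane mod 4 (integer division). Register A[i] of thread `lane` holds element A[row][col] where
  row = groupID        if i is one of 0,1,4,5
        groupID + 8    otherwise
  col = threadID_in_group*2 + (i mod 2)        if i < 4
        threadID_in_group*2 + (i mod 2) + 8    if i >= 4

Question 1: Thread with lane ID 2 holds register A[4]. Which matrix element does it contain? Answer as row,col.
0,12

lane 2: g=0 (2/4), t=2 (2%4)
i=4: r=0+0=0, c=2*2+0+8=12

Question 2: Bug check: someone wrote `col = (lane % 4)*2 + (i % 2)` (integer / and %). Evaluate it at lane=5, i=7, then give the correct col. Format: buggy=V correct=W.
`(lane % 4)*2 + (i % 2)`[5,7]⇒3
5: gr=1,th=1
[7] (1+8,1*2+1+8) = (9,11)
col: 3 vs 11

buggy=3 correct=11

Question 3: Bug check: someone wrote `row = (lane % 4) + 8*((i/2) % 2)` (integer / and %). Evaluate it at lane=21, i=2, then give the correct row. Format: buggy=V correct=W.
buggy=9 correct=13

`(lane % 4) + 8*((i/2) % 2)`[21,2]=>9
lane 21=>21/4=5, 21 mod 4=1
i=2  r:5+8=>13  c:2·1+0+0=>2
row: 9 vs 13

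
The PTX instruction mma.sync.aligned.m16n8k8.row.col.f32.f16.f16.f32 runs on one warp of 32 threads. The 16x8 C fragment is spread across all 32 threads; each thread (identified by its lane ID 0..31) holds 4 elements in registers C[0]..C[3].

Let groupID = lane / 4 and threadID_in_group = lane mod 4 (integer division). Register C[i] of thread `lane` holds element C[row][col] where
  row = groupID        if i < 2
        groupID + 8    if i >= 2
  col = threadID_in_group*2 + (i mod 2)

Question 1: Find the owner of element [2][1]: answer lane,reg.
r=2⇒gr=2,Rb=0  c=1⇒th=0,odd=1
L=2*4+0=8  i=0*2+1=1

8,1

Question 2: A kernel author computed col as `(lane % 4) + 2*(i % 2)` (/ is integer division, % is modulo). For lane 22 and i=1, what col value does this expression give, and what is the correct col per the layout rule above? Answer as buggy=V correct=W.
`(lane % 4) + 2*(i % 2)`[22,1]=>4
lane 22=>22/4=5, 22 mod 4=2
i=1  r:5+0=>5  c:2·2+1=>5
col: 4 vs 5

buggy=4 correct=5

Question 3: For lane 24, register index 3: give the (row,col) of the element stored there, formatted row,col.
14,1

lane 24=>24/4=6, 24 mod 4=0
i=3  r:6+8=>14  c:2·0+1=>1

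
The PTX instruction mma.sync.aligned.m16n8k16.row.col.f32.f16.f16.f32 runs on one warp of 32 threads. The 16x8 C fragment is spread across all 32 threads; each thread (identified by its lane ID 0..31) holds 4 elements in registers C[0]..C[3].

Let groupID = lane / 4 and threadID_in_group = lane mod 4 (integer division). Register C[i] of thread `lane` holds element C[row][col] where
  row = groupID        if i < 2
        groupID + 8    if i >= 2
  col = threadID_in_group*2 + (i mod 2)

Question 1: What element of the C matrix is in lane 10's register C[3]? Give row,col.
10,5

lane 10: g=2 (10/4), t=2 (10%4)
i=3: r=2+8=10, c=2*2+1=5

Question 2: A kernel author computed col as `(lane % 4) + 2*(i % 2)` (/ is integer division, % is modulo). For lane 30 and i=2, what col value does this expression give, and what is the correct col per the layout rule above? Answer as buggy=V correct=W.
buggy=2 correct=4

`(lane % 4) + 2*(i % 2)`[30,2]->2
30: g=7,t=2
[2] (7+8,2*2+0) = (15,4)
col: 2 vs 4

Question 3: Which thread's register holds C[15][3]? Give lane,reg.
29,3

r=15⇒gr=7,Rb=1  c=3⇒th=1,odd=1
L=7*4+1=29  i=1*2+1=3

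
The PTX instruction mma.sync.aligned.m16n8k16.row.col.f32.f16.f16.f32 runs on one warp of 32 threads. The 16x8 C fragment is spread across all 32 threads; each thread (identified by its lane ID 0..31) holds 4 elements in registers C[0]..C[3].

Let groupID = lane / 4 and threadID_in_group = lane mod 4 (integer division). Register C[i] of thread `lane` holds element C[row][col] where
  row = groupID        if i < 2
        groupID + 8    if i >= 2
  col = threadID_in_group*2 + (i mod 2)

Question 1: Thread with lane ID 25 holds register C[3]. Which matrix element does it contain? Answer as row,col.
L=25⇒gr=25>>2=6, th=25&3=1
[3]⇒row 6+8=14  col 1·2+1=3

14,3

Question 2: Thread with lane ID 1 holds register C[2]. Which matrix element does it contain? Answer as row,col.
8,2

L=1=>grp=1>>2=0, tig=1&3=1
[2]=>row 0+8=8  col 1·2+0=2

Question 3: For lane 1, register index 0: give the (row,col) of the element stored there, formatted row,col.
lane 1: G=0 (1/4), T=1 (1%4)
i=0: r=0+0=0, c=1*2+0=2

0,2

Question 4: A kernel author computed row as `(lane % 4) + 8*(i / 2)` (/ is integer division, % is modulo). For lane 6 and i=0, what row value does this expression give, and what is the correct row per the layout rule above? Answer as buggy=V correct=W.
buggy=2 correct=1

`(lane % 4) + 8*(i / 2)`[6,0]→2
6: G=1,T=2
[0] (1+0,2*2+0) = (1,4)
row: 2 vs 1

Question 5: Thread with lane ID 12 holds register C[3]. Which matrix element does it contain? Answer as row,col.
11,1

lane 12=>12/4=3, 12 mod 4=0
i=3  r:3+8=>11  c:2·0+1=>1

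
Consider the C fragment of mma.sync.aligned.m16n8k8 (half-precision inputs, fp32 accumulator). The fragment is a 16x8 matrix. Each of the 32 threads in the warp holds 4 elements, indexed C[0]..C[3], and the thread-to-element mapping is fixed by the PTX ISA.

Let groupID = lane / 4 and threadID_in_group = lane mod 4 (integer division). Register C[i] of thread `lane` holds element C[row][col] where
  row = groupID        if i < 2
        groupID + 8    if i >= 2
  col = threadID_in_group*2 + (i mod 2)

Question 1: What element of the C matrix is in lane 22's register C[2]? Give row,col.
13,4

22: grp=5,tig=2
[2] (5+8,2*2+0) = (13,4)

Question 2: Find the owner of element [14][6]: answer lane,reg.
r=14->g=6,rb=1  c=6->t=3,b0=0
L=6*4+3=27  i=1*2+0=2

27,2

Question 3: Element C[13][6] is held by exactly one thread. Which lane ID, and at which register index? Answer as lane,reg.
23,2

r=13⇒gr=5,Rb=1  c=6⇒th=3,odd=0
L=5*4+3=23  i=1*2+0=2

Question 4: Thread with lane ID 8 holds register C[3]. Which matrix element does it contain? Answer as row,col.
10,1

8: g=2,t=0
[3] (2+8,0*2+1) = (10,1)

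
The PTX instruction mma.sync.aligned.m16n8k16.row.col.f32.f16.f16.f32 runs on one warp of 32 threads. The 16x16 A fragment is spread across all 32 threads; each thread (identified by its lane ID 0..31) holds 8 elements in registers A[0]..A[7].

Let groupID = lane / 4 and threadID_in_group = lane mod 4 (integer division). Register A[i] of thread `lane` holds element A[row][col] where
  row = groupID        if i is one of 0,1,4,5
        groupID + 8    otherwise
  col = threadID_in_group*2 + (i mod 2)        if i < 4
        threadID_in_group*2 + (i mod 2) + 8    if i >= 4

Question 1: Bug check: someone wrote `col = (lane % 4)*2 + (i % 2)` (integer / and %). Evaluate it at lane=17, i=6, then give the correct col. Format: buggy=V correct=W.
`(lane % 4)*2 + (i % 2)`[17,6]→2
lane 17→17/4=4, 17 mod 4=1
i=6  r:4+8→12  c:2·1+0+8→10
col: 2 vs 10

buggy=2 correct=10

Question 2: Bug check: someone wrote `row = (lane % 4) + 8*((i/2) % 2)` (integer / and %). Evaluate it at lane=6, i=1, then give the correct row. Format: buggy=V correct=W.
`(lane % 4) + 8*((i/2) % 2)`[6,1]→2
6: G=1,T=2
[1] (1+0,2*2+1+0) = (1,5)
row: 2 vs 1

buggy=2 correct=1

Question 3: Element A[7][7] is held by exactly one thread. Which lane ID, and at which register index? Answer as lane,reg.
31,1

r=7->g=7,rb=0  c=7->cb=0,t=3,b0=1
L=7*4+3=31  i=0*4+0*2+1=1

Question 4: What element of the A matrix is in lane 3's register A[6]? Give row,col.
L=3=>grp=3>>2=0, tig=3&3=3
[6]=>row 0+8=8  col 3·2+0+8=14

8,14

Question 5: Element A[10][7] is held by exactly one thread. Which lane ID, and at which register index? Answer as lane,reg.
11,3

r=10⇒gr=2,Rb=1  c=7⇒Cb=0,th=3,odd=1
L=2*4+3=11  i=0*4+1*2+1=3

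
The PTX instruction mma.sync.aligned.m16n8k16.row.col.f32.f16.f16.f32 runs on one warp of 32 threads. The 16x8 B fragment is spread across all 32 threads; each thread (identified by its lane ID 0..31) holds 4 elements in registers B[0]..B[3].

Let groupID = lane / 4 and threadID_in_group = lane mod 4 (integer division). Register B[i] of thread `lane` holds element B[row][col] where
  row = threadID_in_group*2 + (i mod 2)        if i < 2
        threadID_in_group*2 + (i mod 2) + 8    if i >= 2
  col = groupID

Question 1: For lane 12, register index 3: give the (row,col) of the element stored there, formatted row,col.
9,3

12: G=3,T=0
[3] (0*2+1+8,3) = (9,3)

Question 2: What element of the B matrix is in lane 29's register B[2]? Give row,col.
10,7

lane 29: grp=7 (29/4), tig=1 (29%4)
i=2: r=1*2+0+8=10, c=grp=7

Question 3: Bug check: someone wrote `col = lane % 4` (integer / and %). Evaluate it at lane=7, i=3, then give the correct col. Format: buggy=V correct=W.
buggy=3 correct=1

`lane % 4`[7,3]→3
L=7→G=7>>2=1, T=7&3=3
[3]→row 3·2+1+8=15  col G=1
col: 3 vs 1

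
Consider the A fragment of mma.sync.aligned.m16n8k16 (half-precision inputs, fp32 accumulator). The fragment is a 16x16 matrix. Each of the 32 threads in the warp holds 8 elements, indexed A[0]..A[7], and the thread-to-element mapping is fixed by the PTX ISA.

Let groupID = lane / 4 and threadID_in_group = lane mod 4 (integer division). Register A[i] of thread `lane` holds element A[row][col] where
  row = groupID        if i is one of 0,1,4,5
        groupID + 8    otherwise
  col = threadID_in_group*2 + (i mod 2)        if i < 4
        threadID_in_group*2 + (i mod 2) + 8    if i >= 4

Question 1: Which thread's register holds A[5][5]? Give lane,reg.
22,1

r:5=>grp=5,rB=0  c:5=>cB=0,tig=2,lo=1
L=5*4+2=22  i=0*4+0*2+1=1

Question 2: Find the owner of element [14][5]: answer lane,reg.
26,3

r=14->g=6,rb=1  c=5->cb=0,t=2,b0=1
L=6*4+2=26  i=0*4+1*2+1=3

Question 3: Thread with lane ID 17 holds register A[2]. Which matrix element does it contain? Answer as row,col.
lane 17=>17/4=4, 17 mod 4=1
i=2  r:4+8=>12  c:2·1+0+0=>2

12,2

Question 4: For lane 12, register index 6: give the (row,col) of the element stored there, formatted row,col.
12: grp=3,tig=0
[6] (3+8,0*2+0+8) = (11,8)

11,8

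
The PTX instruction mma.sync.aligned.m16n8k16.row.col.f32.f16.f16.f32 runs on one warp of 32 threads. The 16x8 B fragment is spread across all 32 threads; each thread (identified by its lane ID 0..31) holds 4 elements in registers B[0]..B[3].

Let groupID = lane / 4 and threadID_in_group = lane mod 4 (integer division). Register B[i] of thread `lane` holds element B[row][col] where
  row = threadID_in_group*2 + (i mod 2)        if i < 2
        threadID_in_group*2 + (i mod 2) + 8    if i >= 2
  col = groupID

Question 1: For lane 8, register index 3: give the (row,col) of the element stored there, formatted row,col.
9,2

L=8⇒gr=8>>2=2, th=8&3=0
[3]⇒row 0·2+1+8=9  col gr=2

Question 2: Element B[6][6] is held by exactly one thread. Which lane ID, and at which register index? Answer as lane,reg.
c=6->g=6  r=6->rb=0,t=3,b0=0
L=6*4+3=27  i=0*2+0=0

27,0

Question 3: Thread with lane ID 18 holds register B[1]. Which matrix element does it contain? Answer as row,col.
lane 18: gid=4 (18/4), tid=2 (18%4)
i=1: r=2*2+1+0=5, c=gid=4

5,4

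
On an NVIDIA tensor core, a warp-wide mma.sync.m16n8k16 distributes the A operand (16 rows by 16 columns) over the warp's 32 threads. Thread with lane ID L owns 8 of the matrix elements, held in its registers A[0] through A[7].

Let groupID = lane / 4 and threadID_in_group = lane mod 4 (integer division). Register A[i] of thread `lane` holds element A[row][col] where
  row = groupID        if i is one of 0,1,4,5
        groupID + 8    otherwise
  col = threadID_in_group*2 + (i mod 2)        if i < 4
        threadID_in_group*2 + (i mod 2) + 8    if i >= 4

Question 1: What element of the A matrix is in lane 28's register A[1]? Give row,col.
L=28→G=28>>2=7, T=28&3=0
[1]→row 7+0=7  col 0·2+1+0=1

7,1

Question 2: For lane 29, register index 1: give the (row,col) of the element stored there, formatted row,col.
29: gr=7,th=1
[1] (7+0,1*2+1+0) = (7,3)

7,3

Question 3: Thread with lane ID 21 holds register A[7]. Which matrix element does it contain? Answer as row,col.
lane 21⇒21/4=5, 21 mod 4=1
i=7  r:5+8⇒13  c:2·1+1+8⇒11

13,11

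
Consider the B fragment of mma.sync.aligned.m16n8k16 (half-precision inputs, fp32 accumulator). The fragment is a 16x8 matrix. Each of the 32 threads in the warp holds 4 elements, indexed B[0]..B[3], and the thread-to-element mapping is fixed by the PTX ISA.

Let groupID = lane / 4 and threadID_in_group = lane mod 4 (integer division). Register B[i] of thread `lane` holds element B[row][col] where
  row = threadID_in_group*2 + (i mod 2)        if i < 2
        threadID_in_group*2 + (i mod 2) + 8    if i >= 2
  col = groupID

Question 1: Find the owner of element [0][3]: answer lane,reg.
12,0

c=3→G=3  r=0→rhi=0,T=0,p=0
L=3*4+0=12  i=0*2+0=0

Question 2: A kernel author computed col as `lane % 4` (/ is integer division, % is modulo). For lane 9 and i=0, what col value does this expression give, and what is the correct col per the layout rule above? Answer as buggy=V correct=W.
`lane % 4`[9,0]->1
lane 9: gid=2 (9/4), tid=1 (9%4)
i=0: r=1*2+0+0=2, c=gid=2
col: 1 vs 2

buggy=1 correct=2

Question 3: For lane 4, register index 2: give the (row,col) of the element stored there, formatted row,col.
lane 4⇒4/4=1, 4 mod 4=0
i=2  r:2·0+0+8⇒8  c:1

8,1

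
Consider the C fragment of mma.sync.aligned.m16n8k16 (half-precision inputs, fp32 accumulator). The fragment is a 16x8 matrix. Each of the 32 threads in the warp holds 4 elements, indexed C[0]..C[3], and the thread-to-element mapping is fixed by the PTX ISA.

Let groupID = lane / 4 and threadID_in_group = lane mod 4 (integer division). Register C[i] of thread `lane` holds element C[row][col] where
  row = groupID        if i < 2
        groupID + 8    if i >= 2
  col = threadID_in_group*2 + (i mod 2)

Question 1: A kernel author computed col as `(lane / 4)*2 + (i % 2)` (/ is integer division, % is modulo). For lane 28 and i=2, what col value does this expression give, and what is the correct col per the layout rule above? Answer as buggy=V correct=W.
buggy=14 correct=0

`(lane / 4)*2 + (i % 2)`[28,2]⇒14
28: gr=7,th=0
[2] (7+8,0*2+0) = (15,0)
col: 14 vs 0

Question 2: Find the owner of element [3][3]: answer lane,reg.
13,1

r: 3->gid=3,r8=0  c: 3->tid=1,i&1=1
L=3*4+1=13  i=0*2+1=1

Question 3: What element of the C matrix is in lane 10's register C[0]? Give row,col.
2,4

lane 10: grp=2 (10/4), tig=2 (10%4)
i=0: r=2+0=2, c=2*2+0=4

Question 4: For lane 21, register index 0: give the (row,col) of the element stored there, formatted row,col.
21: gr=5,th=1
[0] (5+0,1*2+0) = (5,2)

5,2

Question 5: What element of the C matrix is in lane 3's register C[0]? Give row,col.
0,6

lane 3: gr=0 (3/4), th=3 (3%4)
i=0: r=0+0=0, c=3*2+0=6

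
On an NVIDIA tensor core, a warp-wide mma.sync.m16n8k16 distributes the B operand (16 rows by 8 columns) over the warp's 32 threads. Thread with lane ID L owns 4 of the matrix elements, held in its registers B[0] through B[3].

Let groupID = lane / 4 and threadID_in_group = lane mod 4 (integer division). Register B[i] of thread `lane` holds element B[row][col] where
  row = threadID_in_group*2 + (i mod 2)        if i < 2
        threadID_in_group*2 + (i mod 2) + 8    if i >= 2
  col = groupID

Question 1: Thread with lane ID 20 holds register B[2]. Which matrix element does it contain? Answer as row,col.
lane 20: G=5 (20/4), T=0 (20%4)
i=2: r=0*2+0+8=8, c=G=5

8,5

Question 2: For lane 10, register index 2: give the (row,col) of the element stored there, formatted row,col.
12,2

lane 10: grp=2 (10/4), tig=2 (10%4)
i=2: r=2*2+0+8=12, c=grp=2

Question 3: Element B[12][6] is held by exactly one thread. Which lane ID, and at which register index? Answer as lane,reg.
26,2

c=6→G=6  r=12→rhi=1,T=2,p=0
L=6*4+2=26  i=1*2+0=2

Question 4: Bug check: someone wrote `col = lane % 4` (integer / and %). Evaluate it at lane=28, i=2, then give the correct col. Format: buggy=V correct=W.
buggy=0 correct=7

`lane % 4`[28,2]⇒0
lane 28: gr=7 (28/4), th=0 (28%4)
i=2: r=0*2+0+8=8, c=gr=7
col: 0 vs 7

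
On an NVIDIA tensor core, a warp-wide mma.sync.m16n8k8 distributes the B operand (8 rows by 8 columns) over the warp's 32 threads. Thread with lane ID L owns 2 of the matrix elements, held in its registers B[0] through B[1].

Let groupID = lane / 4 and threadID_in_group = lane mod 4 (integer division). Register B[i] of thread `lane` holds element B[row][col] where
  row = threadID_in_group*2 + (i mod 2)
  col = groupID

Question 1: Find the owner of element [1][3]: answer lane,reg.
c: 3->gid=3  r: 1->tid=0,i&1=1
L=3*4+0=12  i=1=1

12,1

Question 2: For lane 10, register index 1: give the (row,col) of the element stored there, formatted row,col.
lane 10: G=2 (10/4), T=2 (10%4)
i=1: r=2*2+1=5, c=G=2

5,2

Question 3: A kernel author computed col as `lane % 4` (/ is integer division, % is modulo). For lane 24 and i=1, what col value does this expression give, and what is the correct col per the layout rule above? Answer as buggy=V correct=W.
`lane % 4`[24,1]⇒0
L=24⇒gr=24>>2=6, th=24&3=0
[1]⇒row 0·2+1=1  col gr=6
col: 0 vs 6

buggy=0 correct=6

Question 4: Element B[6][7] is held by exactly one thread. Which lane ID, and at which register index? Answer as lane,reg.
c=7⇒gr=7  r=6⇒th=3,odd=0
L=7*4+3=31  i=0=0

31,0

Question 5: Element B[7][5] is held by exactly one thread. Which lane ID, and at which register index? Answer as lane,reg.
c=5⇒gr=5  r=7⇒th=3,odd=1
L=5*4+3=23  i=1=1

23,1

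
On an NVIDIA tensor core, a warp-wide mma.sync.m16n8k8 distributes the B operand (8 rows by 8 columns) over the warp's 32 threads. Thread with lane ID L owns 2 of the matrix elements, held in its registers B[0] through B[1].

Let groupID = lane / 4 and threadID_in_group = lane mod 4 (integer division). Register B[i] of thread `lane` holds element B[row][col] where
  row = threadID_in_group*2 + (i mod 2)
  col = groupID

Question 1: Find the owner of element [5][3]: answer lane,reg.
c:3=>grp=3  r:5=>tig=2,lo=1
L=3*4+2=14  i=1=1

14,1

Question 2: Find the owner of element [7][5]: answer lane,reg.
c=5->g=5  r=7->t=3,b0=1
L=5*4+3=23  i=1=1

23,1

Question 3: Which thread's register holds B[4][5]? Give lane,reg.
22,0

c=5->g=5  r=4->t=2,b0=0
L=5*4+2=22  i=0=0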